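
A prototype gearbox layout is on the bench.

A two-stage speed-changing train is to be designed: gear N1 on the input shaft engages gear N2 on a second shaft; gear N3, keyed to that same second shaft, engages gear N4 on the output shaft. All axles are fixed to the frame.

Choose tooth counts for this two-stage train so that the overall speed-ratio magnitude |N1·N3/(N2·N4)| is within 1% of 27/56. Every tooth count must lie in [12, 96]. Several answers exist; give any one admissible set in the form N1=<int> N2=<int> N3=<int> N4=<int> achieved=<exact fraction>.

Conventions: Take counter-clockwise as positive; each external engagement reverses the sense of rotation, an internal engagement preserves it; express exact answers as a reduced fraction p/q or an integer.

design class (target 27/56): fixed-axis compound train
target = 27/56 in lowest terms: an exact hit needs N1·N3 = k·27 and N2·N4 = k·56 for one integer k, every count in [12, 96]; additionally prefer no 1:1 stage (N1 ≠ N2, N3 ≠ N4)
k = 1…7: no 1:1-free in-range split of k·27 and k·56 into factor pairs; take k = 8
k = 8: N1·N3 = 216 = 12·18, N2·N4 = 448 = 14·32
achieved = 12·18/(14·32) = 27/56; |achieved − target| = 0 ≤ 27/5600 ✓

N1=12 N2=14 N3=18 N4=32 achieved=27/56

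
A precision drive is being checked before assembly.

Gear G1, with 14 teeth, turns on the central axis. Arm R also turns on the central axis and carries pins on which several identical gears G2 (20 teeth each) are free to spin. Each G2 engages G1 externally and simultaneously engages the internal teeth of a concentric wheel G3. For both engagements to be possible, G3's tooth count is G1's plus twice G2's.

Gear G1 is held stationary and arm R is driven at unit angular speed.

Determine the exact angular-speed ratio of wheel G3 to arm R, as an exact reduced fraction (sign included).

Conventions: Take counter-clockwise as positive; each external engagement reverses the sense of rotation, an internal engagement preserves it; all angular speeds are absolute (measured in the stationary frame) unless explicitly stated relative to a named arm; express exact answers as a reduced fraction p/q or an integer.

34/27

class = planetary set [G3 = 14+2·20 = 54; Willis about the carrier]
ring teeth: 14 + 2·20 = 54
14(ω_sun−ω_arm) = −54(ω_ring−ω_arm),  ω_sun = 0, ω_arm = 1
ω_ring = 1 − (14/54)(0−1) = 34/27
ω_out/ω_in = 34/27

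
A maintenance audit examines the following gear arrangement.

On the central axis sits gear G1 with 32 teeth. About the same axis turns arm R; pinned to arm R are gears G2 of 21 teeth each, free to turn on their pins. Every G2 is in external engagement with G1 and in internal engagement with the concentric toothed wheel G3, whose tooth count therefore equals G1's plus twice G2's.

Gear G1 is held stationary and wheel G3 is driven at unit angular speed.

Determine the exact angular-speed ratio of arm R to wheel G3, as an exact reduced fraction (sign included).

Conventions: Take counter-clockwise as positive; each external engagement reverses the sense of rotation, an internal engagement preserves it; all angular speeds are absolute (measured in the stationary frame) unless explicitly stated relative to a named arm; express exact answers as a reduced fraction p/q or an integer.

37/53

planetary set (32T centre, 21T on arm, 74T internal) — Willis relation
ring teeth: 32 + 2·21 = 74
32(ω_sun−ω_arm) = −74(ω_ring−ω_arm),  ω_sun = 0, ω_ring = 1
32(0−ω_arm) = −74(1−ω_arm)  ⇒  106·ω_arm = 74  ⇒  ω_arm = 37/53
ω_out/ω_in = 37/53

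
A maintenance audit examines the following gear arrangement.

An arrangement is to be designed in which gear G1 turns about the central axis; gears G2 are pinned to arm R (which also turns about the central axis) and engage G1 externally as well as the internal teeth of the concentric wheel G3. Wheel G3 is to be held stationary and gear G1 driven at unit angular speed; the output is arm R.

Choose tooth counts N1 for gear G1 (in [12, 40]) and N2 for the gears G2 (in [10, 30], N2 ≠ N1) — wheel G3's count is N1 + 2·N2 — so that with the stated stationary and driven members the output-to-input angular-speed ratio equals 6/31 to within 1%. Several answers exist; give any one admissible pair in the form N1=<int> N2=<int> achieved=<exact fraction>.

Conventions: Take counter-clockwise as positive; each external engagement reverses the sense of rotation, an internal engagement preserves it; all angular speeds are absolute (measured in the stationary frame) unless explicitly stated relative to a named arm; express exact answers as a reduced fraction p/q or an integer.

design class (target 6/31): planetary set
Willis with ω_ring = 0: ω_arm/ω_sun = N1/(N1+N3); set equal to 6/31  ⇒  N3/N1 = 1/(6/31) − 1 = 25/6
N3 = N1 + 2·N2  ⇒  N2/N1 = (N3/N1 − 1)/2 = (25/6 − 1)/2 = 19/12
smallest multiple with N1 ≥ 12 and N2 ≥ 10: k = 1  ⇒  N1 = 1·12 = 12, N2 = 1·19 = 19 (N1 ≤ 40, N2 ≤ 30, N2 ≠ N1 ✓), N3 = 12 + 2·19 = 50
check: N1/(N1+N3) with N1 = 12, N3 = 50 gives 6/31; |achieved − target| = 0 ≤ 3/1550 ✓

N1=12 N2=19 achieved=6/31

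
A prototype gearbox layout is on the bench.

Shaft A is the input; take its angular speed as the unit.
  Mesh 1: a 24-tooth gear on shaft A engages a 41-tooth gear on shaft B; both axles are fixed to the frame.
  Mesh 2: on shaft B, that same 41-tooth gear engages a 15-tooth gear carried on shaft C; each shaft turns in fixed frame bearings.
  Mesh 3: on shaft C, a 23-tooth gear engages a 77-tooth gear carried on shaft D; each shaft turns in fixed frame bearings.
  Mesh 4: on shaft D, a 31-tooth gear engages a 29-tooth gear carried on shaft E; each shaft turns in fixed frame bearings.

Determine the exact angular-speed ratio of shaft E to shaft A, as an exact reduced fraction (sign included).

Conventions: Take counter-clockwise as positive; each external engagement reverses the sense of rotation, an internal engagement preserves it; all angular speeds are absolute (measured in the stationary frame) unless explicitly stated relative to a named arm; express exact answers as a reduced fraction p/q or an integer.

class = fixed-axis compound train [4 meshes; 4 ratios multiply, 4 sense flips]
mesh 1 [24T→41T]: running ratio 24/41, sense −
mesh 2 [41T→15T]: running ratio 8/5, sense +
mesh 3 [23T→77T]: running ratio 184/385, sense −
mesh 4 [31T→29T]: running ratio 5704/11165, sense +
ω_out/ω_in = 5704/11165

5704/11165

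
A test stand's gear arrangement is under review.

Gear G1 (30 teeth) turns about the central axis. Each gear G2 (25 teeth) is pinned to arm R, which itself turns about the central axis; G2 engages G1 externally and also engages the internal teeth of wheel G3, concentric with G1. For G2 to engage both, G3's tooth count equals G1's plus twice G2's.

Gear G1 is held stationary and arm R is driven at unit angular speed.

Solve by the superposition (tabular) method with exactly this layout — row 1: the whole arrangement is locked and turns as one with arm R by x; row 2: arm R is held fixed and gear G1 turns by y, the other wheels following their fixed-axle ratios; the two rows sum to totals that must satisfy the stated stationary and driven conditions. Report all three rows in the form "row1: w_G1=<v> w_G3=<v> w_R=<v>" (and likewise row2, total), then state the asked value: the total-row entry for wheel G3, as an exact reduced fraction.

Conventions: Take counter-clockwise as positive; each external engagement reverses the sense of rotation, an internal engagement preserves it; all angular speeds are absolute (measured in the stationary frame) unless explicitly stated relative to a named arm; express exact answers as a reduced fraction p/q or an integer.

planetary set (30T centre, 25T on arm, 80T internal) — Willis relation
superposition row 1 [locked train]: every member turns x
row 2 (arm held, sun turns y): ω_ring = −(30/80)·y, ω_arm = 0
boundary: total ω_sun = x + y = 0 and total ω_arm = x = 1  ⇒  y = -1, x = 1
row 2 ring = −(30/80)·(-1) = 3/8
totals (row 1 + row 2): sun 1 + (-1) = 0, ring 1 + 3/8 = 11/8, arm 1 + 0 = 1
asked cell (total, ring) = 11/8

row1: w_G1=1 w_G3=1 w_R=1
row2: w_G1=-1 w_G3=3/8 w_R=0
total: w_G1=0 w_G3=11/8 w_R=1
asked value: 11/8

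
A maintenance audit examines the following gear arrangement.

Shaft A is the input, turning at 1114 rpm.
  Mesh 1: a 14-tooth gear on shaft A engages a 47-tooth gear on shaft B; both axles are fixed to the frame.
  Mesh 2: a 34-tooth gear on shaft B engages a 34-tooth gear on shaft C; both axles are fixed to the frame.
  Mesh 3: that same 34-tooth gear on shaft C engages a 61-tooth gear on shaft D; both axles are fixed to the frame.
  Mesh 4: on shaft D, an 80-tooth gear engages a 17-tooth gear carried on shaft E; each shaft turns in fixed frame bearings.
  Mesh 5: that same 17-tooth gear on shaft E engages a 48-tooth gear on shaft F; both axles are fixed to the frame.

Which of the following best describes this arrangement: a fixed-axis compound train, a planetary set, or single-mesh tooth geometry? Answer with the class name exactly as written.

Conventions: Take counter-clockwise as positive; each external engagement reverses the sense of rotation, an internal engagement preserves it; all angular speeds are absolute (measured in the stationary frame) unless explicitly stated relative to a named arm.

fixed-axis compound train

class = fixed-axis compound train [5 meshes; 5 ratios multiply, 5 sense flips]
classification: fixed-axis compound train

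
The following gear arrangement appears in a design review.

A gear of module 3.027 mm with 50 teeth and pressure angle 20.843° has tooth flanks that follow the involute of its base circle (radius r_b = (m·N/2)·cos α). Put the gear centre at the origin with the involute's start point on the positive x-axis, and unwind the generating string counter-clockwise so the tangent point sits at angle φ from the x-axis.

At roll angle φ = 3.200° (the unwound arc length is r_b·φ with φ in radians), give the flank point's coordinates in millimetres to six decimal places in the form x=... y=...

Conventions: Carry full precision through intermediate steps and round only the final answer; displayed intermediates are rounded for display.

x=70.832961 y=0.004106

topology: single-mesh involute geometry — m = 3.027, N = 50
pitch radius r_p = m·N/2 = 3.027·50/2 = 75.675000
base radius r_b = r_p·cos α = 75.675000·cos 20.843° = 70.722745
roll angle φ = 3.200° = 0.05585054 rad
x = r_b·(cos φ + φ·sin φ) = 70.832961
y = r_b·(sin φ − φ·cos φ) = 0.004106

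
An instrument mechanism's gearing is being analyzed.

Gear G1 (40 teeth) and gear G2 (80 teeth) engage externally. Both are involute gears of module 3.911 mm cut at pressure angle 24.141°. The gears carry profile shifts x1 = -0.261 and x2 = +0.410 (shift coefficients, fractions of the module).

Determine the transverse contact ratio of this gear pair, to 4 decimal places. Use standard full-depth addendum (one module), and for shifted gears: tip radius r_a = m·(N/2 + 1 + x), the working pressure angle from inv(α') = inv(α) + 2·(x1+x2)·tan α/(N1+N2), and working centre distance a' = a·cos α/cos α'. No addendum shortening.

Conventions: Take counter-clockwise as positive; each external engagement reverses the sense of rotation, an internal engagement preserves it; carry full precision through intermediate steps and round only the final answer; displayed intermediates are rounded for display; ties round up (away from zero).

1.5718

single-mesh involute tooth geometry (40T engaging 80T at module 3.911)
base radii: r_b1 = 71.379016, r_b2 = 142.758031
tip radii: r_a1 = 81.110229, r_a2 = 161.954510
inv(α') = inv(24.141°) + 2·(-0.261+0.410)·tan α/(40+80) = 0.02795371  ⇒  α' = 24.45386°
a' = a·cos α / cos α' = 234.6600·cos 24.141°/cos 24.45386° = 235.239203
action lengths: √(r_a1²−r_b1²) = 38.521493, √(r_a2²−r_b2²) = 76.481422
base pitch p_b = π·m·cos α = 11.212190
CR = (38.521493 + 76.481422 − 235.239203·sin 24.45386°)/11.212190 = 1.571790
contact ratio ≈ 1.5718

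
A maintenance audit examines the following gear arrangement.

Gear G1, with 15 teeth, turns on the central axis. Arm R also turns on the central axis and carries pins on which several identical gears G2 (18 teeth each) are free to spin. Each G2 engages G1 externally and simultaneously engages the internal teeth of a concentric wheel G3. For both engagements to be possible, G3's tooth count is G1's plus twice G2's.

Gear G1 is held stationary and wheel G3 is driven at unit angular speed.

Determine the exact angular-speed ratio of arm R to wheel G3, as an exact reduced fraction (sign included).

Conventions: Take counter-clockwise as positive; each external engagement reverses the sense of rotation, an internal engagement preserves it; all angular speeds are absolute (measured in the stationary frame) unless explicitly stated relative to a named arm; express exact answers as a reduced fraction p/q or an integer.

recognized (axles ride arm R): planetary set, 15/18/51 teeth
ring teeth: 15 + 2·18 = 51
15(ω_sun−ω_arm) = −51(ω_ring−ω_arm),  ω_sun = 0, ω_ring = 1
15(0−ω_arm) = −51(1−ω_arm)  ⇒  66·ω_arm = 51  ⇒  ω_arm = 17/22
ω_out/ω_in = 17/22

17/22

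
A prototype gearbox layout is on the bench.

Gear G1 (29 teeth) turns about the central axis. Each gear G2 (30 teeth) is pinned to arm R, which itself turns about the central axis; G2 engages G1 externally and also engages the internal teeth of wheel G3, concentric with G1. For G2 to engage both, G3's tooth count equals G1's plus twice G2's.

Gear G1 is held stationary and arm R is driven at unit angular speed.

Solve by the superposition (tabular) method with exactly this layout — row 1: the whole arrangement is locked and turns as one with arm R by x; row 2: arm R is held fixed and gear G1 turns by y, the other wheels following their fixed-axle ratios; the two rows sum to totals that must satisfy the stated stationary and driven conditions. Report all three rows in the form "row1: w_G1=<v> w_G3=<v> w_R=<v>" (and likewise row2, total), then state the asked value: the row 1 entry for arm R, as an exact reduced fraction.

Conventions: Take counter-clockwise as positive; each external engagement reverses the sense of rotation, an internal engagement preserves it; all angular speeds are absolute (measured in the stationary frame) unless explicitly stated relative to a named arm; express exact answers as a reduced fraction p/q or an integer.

row1: w_G1=1 w_G3=1 w_R=1
row2: w_G1=-1 w_G3=29/89 w_R=0
total: w_G1=0 w_G3=118/89 w_R=1
asked value: 1

planetary set (29T centre, 30T on arm, 89T internal) — Willis relation
row 1: whole set turns with the arm by x
row 2: sun turns y, ring = −(29/89)·y, arm 0
boundary: total ω_sun = x + y = 0 and total ω_arm = x = 1  ⇒  y = -1, x = 1
row 2 ring = −(29/89)·(-1) = 29/89
totals (row 1 + row 2): sun 1 + (-1) = 0, ring 1 + 29/89 = 118/89, arm 1 + 0 = 1
asked cell (row1, arm) = 1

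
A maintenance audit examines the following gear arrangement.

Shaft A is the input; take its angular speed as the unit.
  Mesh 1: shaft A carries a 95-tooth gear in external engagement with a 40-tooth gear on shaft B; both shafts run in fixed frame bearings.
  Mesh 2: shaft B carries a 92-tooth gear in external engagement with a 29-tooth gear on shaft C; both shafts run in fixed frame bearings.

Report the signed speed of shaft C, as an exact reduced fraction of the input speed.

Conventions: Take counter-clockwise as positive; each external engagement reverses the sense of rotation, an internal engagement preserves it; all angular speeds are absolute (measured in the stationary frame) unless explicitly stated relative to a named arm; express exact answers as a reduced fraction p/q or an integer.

437/58

2-mesh fixed-axis compound train (all bearings frame-fixed)
mesh 1 [95T→40T]: |ω|/ω_in = 1×95/40 = 19/8, sense flips to −
mesh 2 [92T→29T]: |ω|/ω_in = (19/8)×92/29 = 437/58, sense flips to +
signed output speed (× input speed) = 437/58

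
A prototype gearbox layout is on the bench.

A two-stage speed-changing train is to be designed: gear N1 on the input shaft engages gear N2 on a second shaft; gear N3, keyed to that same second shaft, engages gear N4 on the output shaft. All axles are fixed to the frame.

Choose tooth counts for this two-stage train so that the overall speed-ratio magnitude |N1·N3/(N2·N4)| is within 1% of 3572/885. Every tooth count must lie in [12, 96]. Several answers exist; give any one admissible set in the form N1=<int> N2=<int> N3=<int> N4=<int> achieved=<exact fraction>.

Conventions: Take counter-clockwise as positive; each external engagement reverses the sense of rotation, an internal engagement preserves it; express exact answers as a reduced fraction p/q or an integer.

N1=38 N2=15 N3=94 N4=59 achieved=3572/885

class = fixed-axis compound train [2-stage, 3572/885 wanted]
target = 3572/885 in lowest terms: an exact hit needs N1·N3 = k·3572 and N2·N4 = k·885 for one integer k, every count in [12, 96]; additionally prefer no 1:1 stage (N1 ≠ N2, N3 ≠ N4)
k = 1: N1·N3 = 3572 = 38·94, N2·N4 = 885 = 15·59
achieved = 38·94/(15·59) = 3572/885; |achieved − target| = 0 ≤ 893/22125 ✓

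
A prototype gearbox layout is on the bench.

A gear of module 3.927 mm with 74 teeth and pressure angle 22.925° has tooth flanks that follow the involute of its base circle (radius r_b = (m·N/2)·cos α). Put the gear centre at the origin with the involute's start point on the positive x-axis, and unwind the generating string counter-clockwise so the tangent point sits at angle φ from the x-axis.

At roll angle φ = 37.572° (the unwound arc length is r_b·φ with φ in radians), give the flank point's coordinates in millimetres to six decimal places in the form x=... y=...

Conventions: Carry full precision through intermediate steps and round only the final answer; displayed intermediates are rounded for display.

topology: single-mesh involute geometry — m = 3.927, N = 74
pitch radius r_p = m·N/2 = 3.927·74/2 = 145.299000
base radius r_b = r_p·cos α = 145.299000·cos 22.925° = 133.822636
roll angle φ = 37.572° = 0.65575511 rad
x = r_b·(cos φ + φ·sin φ) = 159.575408
y = r_b·(sin φ − φ·cos φ) = 12.045972

x=159.575408 y=12.045972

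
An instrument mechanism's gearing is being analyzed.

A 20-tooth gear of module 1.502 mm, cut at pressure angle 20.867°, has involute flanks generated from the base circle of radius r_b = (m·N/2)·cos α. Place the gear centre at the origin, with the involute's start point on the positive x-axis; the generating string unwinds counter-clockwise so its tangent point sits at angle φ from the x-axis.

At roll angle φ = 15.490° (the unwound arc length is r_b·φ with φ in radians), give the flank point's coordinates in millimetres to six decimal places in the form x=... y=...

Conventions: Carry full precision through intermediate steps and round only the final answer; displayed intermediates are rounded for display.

recognized (one wheel, involute flank): single-mesh tooth geometry, m = 1.502, N = 20
pitch radius r_p = m·N/2 = 1.502·20/2 = 15.020000
base radius r_b = r_p·cos α = 15.020000·cos 20.867° = 14.034835
roll angle φ = 15.490° = 0.27035150 rad
x = r_b·(cos φ + φ·sin φ) = 14.538404
y = r_b·(sin φ − φ·cos φ) = 0.091769

x=14.538404 y=0.091769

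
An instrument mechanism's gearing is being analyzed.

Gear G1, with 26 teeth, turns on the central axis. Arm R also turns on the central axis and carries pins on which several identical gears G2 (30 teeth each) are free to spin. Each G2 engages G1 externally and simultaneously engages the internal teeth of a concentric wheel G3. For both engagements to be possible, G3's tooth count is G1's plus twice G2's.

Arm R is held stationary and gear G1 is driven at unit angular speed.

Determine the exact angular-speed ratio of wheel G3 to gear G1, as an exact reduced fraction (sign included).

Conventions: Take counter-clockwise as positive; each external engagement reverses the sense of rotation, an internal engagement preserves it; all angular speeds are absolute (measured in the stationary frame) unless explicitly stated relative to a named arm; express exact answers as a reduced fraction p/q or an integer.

recognized (axles ride arm R): planetary set, 26/30/86 teeth
ring teeth: 26 + 2·30 = 86
26(ω_sun−ω_arm) = −86(ω_ring−ω_arm),  ω_arm = 0, ω_sun = 1
ω_ring = 0 − (26/86)(1−0) = -13/43
ω_out/ω_in = -13/43

-13/43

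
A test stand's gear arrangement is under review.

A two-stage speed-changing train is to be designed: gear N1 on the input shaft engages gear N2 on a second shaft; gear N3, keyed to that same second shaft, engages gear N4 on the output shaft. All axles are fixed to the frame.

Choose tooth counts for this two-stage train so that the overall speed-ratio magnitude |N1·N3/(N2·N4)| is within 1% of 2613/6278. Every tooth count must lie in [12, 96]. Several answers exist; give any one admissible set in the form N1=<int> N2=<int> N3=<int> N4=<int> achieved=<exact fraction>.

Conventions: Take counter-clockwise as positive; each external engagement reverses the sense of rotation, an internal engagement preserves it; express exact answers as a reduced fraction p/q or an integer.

class = fixed-axis compound train [2-stage, 2613/6278 wanted]
target = 2613/6278 in lowest terms: an exact hit needs N1·N3 = k·2613 and N2·N4 = k·6278 for one integer k, every count in [12, 96]; additionally prefer no 1:1 stage (N1 ≠ N2, N3 ≠ N4)
k = 1: N1·N3 = 2613 = 39·67, N2·N4 = 6278 = 73·86
achieved = 39·67/(73·86) = 2613/6278; |achieved − target| = 0 ≤ 2613/627800 ✓

N1=39 N2=73 N3=67 N4=86 achieved=2613/6278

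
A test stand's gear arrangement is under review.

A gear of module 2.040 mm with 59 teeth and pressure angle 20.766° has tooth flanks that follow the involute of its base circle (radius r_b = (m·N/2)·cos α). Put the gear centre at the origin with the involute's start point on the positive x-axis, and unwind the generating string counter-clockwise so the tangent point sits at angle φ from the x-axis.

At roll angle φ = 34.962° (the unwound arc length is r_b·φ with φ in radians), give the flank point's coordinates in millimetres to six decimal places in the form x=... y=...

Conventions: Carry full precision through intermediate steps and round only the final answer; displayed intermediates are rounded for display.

class = single-mesh tooth geometry [base-circle involute, m = 2.040, 59T]
pitch radius r_p = m·N/2 = 2.040·59/2 = 60.180000
base radius r_b = r_p·cos α = 60.180000·cos 20.766° = 56.270481
roll angle φ = 34.962° = 0.61020201 rad
x = r_b·(cos φ + φ·sin φ) = 65.791344
y = r_b·(sin φ − φ·cos φ) = 4.105088

x=65.791344 y=4.105088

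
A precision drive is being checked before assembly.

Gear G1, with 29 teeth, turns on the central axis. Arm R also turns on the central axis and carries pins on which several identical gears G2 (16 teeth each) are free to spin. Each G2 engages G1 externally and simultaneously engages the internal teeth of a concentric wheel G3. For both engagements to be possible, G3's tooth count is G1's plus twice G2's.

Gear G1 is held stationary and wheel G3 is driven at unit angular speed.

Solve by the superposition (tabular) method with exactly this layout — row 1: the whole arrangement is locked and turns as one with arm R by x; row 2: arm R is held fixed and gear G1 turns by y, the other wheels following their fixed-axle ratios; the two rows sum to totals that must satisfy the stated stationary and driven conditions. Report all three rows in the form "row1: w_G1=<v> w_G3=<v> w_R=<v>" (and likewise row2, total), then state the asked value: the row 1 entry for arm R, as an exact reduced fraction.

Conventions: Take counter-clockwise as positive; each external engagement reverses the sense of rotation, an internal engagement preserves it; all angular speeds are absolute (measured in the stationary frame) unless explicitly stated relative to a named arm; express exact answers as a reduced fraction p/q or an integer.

row1: w_G1=61/90 w_G3=61/90 w_R=61/90
row2: w_G1=-61/90 w_G3=29/90 w_R=0
total: w_G1=0 w_G3=1 w_R=61/90
asked value: 61/90

class = planetary set [G3 = 29+2·16 = 61; Willis about the carrier]
superposition row 1 [locked train]: every member turns x
row 2: sun turns y, ring = −(29/61)·y, arm 0
boundary: total ω_sun = x + y = 0 and total ω_ring = x − (29/61)·y = 1  ⇒  y = -61/90, x = 61/90
row 2 ring = −(29/61)·(-61/90) = 29/90
totals (row 1 + row 2): sun 61/90 + (-61/90) = 0, ring 61/90 + 29/90 = 1, arm 61/90 + 0 = 61/90
asked cell (row1, arm) = 61/90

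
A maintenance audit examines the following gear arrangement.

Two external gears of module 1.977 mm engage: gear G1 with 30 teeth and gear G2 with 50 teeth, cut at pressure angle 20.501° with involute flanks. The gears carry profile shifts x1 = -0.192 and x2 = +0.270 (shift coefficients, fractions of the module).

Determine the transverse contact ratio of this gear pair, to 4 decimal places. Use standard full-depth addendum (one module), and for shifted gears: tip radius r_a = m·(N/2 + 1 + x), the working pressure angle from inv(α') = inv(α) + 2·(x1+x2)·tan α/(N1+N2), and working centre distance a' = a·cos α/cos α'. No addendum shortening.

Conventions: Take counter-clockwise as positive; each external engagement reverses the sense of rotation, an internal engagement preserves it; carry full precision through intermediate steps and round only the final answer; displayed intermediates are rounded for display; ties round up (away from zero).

recognized (one external pair, fixed centres): single-mesh tooth geometry, m = 1.977, N1 = 30, N2 = 50
base radii: r_b1 = 27.776833, r_b2 = 46.294721
tip radii: r_a1 = 31.252416, r_a2 = 51.935790
inv(α') = inv(20.501°) + 2·(-0.192+0.270)·tan α/(30+50) = 0.01682374  ⇒  α' = 20.79518°
a' = a·cos α / cos α' = 79.0800·cos 20.501°/cos 20.79518° = 79.233152
action lengths: √(r_a1²−r_b1²) = 14.323445, √(r_a2²−r_b2²) = 23.539862
base pitch p_b = π·m·cos α = 5.817566
CR = (14.323445 + 23.539862 − 79.233152·sin 20.79518°)/5.817566 = 1.673088
contact ratio ≈ 1.6731

1.6731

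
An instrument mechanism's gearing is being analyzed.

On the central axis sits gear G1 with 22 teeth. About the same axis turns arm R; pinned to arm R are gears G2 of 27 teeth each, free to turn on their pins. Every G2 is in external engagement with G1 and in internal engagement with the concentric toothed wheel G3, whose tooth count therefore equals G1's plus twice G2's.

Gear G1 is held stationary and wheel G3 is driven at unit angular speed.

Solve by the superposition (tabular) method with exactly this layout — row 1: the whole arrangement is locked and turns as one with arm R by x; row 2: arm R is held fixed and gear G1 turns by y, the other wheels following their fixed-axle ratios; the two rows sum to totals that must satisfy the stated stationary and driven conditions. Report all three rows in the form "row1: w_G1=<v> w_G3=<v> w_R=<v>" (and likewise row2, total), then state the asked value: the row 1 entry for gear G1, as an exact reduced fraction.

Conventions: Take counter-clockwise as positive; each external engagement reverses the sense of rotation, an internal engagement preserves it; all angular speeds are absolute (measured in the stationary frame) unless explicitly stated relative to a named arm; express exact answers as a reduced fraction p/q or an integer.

row1: w_G1=38/49 w_G3=38/49 w_R=38/49
row2: w_G1=-38/49 w_G3=11/49 w_R=0
total: w_G1=0 w_G3=1 w_R=38/49
asked value: 38/49

class = planetary set [G3 = 22+2·27 = 76; Willis about the carrier]
row 1 (train locked, turned with arm): all members turn x
row 2 (arm held, sun turns y): ω_ring = −(22/76)·y, ω_arm = 0
boundary: total ω_sun = x + y = 0 and total ω_ring = x − (22/76)·y = 1  ⇒  y = -38/49, x = 38/49
row 2 ring = −(22/76)·(-38/49) = 11/49
totals (row 1 + row 2): sun 38/49 + (-38/49) = 0, ring 38/49 + 11/49 = 1, arm 38/49 + 0 = 38/49
asked cell (row1, sun) = 38/49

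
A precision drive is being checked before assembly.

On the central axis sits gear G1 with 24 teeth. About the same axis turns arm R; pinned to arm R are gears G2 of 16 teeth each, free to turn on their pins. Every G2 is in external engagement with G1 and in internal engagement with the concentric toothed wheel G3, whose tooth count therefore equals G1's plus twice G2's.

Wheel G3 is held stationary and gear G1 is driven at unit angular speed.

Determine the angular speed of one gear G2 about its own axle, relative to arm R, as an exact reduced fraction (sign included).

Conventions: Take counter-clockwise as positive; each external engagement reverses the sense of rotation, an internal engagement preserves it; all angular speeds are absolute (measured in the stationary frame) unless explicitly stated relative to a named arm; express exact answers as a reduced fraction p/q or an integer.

-21/20

planetary set (24T centre, 16T on arm, 56T internal) — Willis relation
ring teeth: 24 + 2·16 = 56
24(ω_sun−ω_arm) = −56(ω_ring−ω_arm),  ω_ring = 0, ω_sun = 1
24(1−ω_arm) = −56(0−ω_arm)  ⇒  80·ω_arm = 24  ⇒  ω_arm = 3/10
sun–planet mesh: 24·(1−3/10) = −16·(ω_p−ω_arm)  ⇒  ω_p−ω_arm = -21/20
exact speed ratio = -21/20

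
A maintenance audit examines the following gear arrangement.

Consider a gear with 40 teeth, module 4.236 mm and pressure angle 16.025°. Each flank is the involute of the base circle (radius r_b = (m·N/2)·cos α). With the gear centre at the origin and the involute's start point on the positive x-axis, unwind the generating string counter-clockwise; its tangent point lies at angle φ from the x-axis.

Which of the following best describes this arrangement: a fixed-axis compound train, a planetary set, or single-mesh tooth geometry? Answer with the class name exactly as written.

single-mesh tooth geometry

single-mesh involute tooth geometry (40T wheel at module 4.236)
classification: single-mesh tooth geometry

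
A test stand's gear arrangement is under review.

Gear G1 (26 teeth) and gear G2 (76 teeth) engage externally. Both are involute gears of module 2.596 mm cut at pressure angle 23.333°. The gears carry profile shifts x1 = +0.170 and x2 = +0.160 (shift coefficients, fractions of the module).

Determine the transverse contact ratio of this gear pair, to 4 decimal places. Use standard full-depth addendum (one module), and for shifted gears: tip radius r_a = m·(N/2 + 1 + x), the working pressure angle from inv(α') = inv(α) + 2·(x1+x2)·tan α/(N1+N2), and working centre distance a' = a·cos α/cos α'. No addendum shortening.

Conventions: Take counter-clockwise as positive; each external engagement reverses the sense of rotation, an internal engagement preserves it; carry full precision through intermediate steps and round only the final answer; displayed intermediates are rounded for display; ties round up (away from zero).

recognized (one external pair, fixed centres): single-mesh tooth geometry, m = 2.596, N1 = 26, N2 = 76
base radii: r_b1 = 30.988035, r_b2 = 90.580410
tip radii: r_a1 = 36.785320, r_a2 = 101.659360
inv(α') = inv(23.333°) + 2·(+0.170+0.160)·tan α/(26+76) = 0.02690441  ⇒  α' = 24.15915°
a' = a·cos α / cos α' = 132.3960·cos 23.333°/cos 24.15915° = 133.238521
action lengths: √(r_a1²−r_b1²) = 19.821742, √(r_a2²−r_b2²) = 46.149917
base pitch p_b = π·m·cos α = 7.488599
CR = (19.821742 + 46.149917 − 133.238521·sin 24.15915°)/7.488599 = 1.527760
contact ratio ≈ 1.5278

1.5278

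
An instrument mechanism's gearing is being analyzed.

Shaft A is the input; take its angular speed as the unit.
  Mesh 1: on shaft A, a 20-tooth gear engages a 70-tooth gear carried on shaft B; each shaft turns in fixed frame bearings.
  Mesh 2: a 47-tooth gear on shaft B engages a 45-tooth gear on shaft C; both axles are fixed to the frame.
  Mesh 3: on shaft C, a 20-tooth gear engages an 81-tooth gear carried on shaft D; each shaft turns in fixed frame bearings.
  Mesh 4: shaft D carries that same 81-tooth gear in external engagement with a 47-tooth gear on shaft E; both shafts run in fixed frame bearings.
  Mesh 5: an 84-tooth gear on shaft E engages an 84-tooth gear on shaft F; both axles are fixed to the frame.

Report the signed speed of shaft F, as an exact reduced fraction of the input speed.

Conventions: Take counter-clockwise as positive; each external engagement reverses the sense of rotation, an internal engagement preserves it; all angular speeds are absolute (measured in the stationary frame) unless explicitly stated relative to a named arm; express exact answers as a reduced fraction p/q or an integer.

5-mesh fixed-axis compound train (all bearings frame-fixed)
mesh 1 [20T→70T]: |ω|/ω_in = 1×20/70 = 2/7, sense flips to −
mesh 2 [47T→45T]: |ω|/ω_in = (2/7)×47/45 = 94/315, sense flips to +
mesh 3 [20T→81T]: |ω|/ω_in = (94/315)×20/81 = 376/5103, sense flips to −
mesh 4 [81T→47T]: |ω|/ω_in = (376/5103)×81/47 = 8/63, sense flips to +
mesh 5 [84T→84T]: |ω|/ω_in = (8/63)×84/84 = 8/63, sense flips to −
signed output speed (× input speed) = -8/63

-8/63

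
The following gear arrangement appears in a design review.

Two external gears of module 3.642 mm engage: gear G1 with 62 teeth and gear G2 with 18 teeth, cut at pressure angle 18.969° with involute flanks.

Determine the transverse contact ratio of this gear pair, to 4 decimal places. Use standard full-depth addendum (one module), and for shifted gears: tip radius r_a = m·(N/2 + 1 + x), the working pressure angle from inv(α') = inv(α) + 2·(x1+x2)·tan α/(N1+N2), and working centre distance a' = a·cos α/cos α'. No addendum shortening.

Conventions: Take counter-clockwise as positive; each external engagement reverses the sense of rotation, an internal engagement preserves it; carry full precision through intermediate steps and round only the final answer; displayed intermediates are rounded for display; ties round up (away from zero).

1.7081

single-mesh involute tooth geometry (62T engaging 18T at module 3.642)
base radii: r_b1 = 106.770810, r_b2 = 30.997977
tip radii: r_a1 = 116.544000, r_a2 = 36.420000
no profile shift: α' = α, a' = a
action lengths: √(r_a1²−r_b1²) = 46.717213, √(r_a2²−r_b2²) = 19.119148
base pitch p_b = π·m·cos α = 10.820335
CR = (46.717213 + 19.119148 − 145.680000·sin 18.96900°)/10.820335 = 1.708092
contact ratio ≈ 1.7081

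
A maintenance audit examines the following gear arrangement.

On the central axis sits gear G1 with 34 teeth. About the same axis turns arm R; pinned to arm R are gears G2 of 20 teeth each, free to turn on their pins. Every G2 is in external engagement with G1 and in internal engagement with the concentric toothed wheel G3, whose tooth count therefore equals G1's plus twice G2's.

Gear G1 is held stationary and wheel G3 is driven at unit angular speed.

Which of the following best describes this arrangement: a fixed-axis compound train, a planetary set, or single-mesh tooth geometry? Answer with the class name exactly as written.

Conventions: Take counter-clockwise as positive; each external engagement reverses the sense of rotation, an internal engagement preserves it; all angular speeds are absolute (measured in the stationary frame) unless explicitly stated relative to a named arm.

planetary set (34T centre, 20T on arm, 74T internal) — Willis relation
classification: planetary set

planetary set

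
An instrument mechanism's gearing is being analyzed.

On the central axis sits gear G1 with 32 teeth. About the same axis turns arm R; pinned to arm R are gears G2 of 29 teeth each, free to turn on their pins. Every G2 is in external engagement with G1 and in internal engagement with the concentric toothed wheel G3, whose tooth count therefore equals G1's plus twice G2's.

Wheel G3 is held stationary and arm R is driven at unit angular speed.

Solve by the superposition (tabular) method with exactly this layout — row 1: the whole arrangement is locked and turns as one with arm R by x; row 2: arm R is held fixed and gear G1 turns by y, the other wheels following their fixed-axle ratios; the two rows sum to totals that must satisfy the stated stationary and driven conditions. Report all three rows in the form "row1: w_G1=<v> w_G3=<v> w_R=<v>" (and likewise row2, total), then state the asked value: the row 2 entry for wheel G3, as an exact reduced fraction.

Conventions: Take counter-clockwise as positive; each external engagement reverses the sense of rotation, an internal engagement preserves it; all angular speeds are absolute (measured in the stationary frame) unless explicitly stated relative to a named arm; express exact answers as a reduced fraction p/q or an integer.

row1: w_G1=1 w_G3=1 w_R=1
row2: w_G1=45/16 w_G3=-1 w_R=0
total: w_G1=61/16 w_G3=0 w_R=1
asked value: -1

planetary set (32T centre, 29T on arm, 90T internal) — Willis relation
row 1: whole set turns with the arm by x
row 2 (arm held, sun turns y): ω_ring = −(32/90)·y, ω_arm = 0
boundary: total ω_ring = x − (32/90)·y = 0 and total ω_arm = x = 1  ⇒  y = 45/16, x = 1
row 2 ring = −(32/90)·45/16 = -1
totals (row 1 + row 2): sun 1 + 45/16 = 61/16, ring 1 + (-1) = 0, arm 1 + 0 = 1
asked cell (row2, ring) = -1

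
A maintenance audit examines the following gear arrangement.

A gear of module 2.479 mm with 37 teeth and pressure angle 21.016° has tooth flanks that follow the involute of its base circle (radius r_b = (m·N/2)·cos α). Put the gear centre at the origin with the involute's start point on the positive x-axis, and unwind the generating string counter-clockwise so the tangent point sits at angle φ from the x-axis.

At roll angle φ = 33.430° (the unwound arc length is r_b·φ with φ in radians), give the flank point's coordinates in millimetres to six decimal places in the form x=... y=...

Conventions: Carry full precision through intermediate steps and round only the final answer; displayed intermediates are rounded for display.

single-mesh involute tooth geometry (37T wheel at module 2.479)
pitch radius r_p = m·N/2 = 2.479·37/2 = 45.861500
base radius r_b = r_p·cos α = 45.861500·cos 21.016° = 42.810807
roll angle φ = 33.430° = 0.58346357 rad
x = r_b·(cos φ + φ·sin φ) = 49.489292
y = r_b·(sin φ − φ·cos φ) = 2.739152

x=49.489292 y=2.739152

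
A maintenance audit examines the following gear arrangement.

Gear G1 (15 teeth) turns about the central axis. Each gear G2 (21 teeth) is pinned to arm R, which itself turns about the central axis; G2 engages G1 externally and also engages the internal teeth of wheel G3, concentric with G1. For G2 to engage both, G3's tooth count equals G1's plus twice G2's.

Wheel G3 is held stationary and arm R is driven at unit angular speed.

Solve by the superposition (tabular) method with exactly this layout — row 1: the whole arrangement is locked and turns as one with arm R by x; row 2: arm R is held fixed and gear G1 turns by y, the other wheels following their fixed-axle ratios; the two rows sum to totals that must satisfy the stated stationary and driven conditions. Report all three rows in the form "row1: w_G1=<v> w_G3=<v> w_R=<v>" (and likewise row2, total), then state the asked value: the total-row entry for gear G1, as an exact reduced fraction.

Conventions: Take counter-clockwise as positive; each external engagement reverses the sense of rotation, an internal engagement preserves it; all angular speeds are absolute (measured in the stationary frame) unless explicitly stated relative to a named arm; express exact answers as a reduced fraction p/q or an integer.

row1: w_G1=1 w_G3=1 w_R=1
row2: w_G1=19/5 w_G3=-1 w_R=0
total: w_G1=24/5 w_G3=0 w_R=1
asked value: 24/5

recognized (axles ride arm R): planetary set, 15/21/57 teeth
row 1: whole set turns with the arm by x
row 2 (arm held, sun turns y): ω_ring = −(15/57)·y, ω_arm = 0
boundary: total ω_ring = x − (15/57)·y = 0 and total ω_arm = x = 1  ⇒  y = 19/5, x = 1
row 2 ring = −(15/57)·19/5 = -1
totals (row 1 + row 2): sun 1 + 19/5 = 24/5, ring 1 + (-1) = 0, arm 1 + 0 = 1
asked cell (total, sun) = 24/5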